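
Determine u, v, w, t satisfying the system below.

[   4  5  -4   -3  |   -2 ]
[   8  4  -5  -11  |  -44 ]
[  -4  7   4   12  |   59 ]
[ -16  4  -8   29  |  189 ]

(-1, 1, -3, 5)

Forward elimination on [A|b]:
R2 <- R2 - (2)*R1:  [   0   -6    3   -5  -40 ]
R3 <- R3 - (-1)*R1:  [  0  12   0   9  57 ]
R4 <- R4 - (-4)*R1:  [   0   24  -24   17  181 ]
R3 <- R3 - (-2)*R2:  [   0    0    6   -1  -23 ]
R4 <- R4 - (-4)*R2:  [   0    0  -12   -3   21 ]
R4 <- R4 - (-2)*R3:  [   0    0    0   -5  -25 ]
Row echelon form:
[ 4   5  -4  -3  |   -2 ]
[ 0  -6   3  -5  |  -40 ]
[ 0   0   6  -1  |  -23 ]
[ 0   0   0  -5  |  -25 ]
Back-substitution:
t = (-25) / -5 = 5
w = (-23 - (-1)*(5)) / 6 = -3
v = (-40 - (3)*(-3) - (-5)*(5)) / -6 = 1
u = (-2 - (5)*(1) - (-4)*(-3) - (-3)*(5)) / 4 = -1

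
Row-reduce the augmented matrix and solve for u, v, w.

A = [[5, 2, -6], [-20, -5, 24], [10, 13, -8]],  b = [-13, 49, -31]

(-1, -1, 1)

Forward elimination on [A|b]:
R2 <- R2 - (-4)*R1:  [  0   3   0  -3 ]
R3 <- R3 - (2)*R1:  [  0   9   4  -5 ]
R3 <- R3 - (3)*R2:  [ 0  0  4  4 ]
Row echelon form:
[ 5  2  -6  |  -13 ]
[ 0  3   0  |   -3 ]
[ 0  0   4  |    4 ]
Back-substitution:
w = (4) / 4 = 1
v = (-3) / 3 = -1
u = (-13 - (2)*(-1) - (-6)*(1)) / 5 = -1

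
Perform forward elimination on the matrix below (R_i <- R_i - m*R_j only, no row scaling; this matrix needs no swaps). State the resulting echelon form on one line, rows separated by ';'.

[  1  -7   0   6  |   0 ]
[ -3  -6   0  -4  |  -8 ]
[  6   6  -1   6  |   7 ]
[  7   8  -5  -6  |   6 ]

REF = [1 -7 0 6 0; 0 -27 0 14 -8; 0 0 -1 -46/9 -65/9; 0 0 0 64/9 227/9]

Forward elimination:
R2 <- R2 - (-3)*R1:  [   0  -27    0   14   -8 ]
R3 <- R3 - (6)*R1:  [   0   48   -1  -30    7 ]
R4 <- R4 - (7)*R1:  [   0   57   -5  -48    6 ]
R3 <- R3 - (-16/9)*R2:  [     0      0     -1  -46/9  -65/9 ]
R4 <- R4 - (-19/9)*R2:  [      0       0      -5  -166/9   -98/9 ]
R4 <- R4 - (5)*R3:  [     0      0      0   64/9  227/9 ]
Row echelon form:
[ 1   -7   0      6  |      0 ]
[ 0  -27   0     14  |     -8 ]
[ 0    0  -1  -46/9  |  -65/9 ]
[ 0    0   0   64/9  |  227/9 ]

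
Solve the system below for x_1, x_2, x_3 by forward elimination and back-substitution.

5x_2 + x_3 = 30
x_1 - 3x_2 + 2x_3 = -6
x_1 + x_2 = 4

Forward elimination on [A|b]:
R1 <-> R2   (pivot in column 1 was zero)
[ 1  -3  2  -6 ]
[ 0   5  1  30 ]
[ 1   1  0   4 ]
R3 <- R3 - (1)*R1:  [  0   4  -2  10 ]
R3 <- R3 - (4/5)*R2:  [     0      0  -14/5    -14 ]
Row echelon form:
[ 1  -3      2  |   -6 ]
[ 0   5      1  |   30 ]
[ 0   0  -14/5  |  -14 ]
Back-substitution:
x_3 = (-14) / (-14/5) = 5
x_2 = (30 - (1)*(5)) / 5 = 5
x_1 = (-6 - (-3)*(5) - (2)*(5)) / 1 = -1

(-1, 5, 5)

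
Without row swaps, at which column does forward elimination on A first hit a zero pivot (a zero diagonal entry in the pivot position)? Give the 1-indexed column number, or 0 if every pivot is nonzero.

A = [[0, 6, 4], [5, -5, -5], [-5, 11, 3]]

Naive forward elimination:
Pivot entry (1,1) is zero but row 2 has 5 in column 1 -> naive elimination stops; a row interchange (e.g. R1 <-> R2) would be required here.

first zero-pivot column = 1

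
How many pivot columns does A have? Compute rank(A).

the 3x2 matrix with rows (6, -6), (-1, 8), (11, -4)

Row reduction:
R2 <- R2 - (-1/6)*R1:  [ 0  7 ]
R3 <- R3 - (11/6)*R1:  [ 0  7 ]
R3 <- R3 - (1)*R2:  [ 0  0 ]
Row echelon form:
[ 6  -6 ]
[ 0   7 ]
[ 0   0 ]
Nonzero rows / pivot columns: 2

rank(A) = 2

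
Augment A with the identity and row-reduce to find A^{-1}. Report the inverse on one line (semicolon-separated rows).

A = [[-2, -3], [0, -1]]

inverse = [-1/2 3/2; 0 -1]

Gauss-Jordan on [A | I]:
R1 <- (1/-2)*R1:  [    1   3/2  |  -1/2     0 ]
R2 <- (1/-1)*R2:  [  0   1  |   0  -1 ]
R1 <- R1 - (3/2)*R2:  [    1     0  |  -1/2   3/2 ]
Right block of [I | A^{-1}] is the inverse:
[ -1/2  3/2 ]
[    0   -1 ]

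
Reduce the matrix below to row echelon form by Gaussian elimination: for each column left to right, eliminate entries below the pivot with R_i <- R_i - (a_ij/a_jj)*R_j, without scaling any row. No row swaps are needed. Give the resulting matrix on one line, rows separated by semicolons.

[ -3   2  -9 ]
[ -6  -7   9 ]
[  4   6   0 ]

REF = [-3 2 -9; 0 -11 27; 0 0 102/11]

Forward elimination:
R2 <- R2 - (2)*R1:  [   0  -11   27 ]
R3 <- R3 - (-4/3)*R1:  [    0  26/3   -12 ]
R3 <- R3 - (-26/33)*R2:  [      0       0  102/11 ]
Row echelon form:
[ -3    2      -9 ]
[  0  -11      27 ]
[  0    0  102/11 ]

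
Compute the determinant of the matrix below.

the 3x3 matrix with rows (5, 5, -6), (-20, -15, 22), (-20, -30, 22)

det(A) = -150

Forward elimination:
R2 <- R2 - (-4)*R1:  [  0   5  -2 ]
R3 <- R3 - (-4)*R1:  [   0  -10   -2 ]
R3 <- R3 - (-2)*R2:  [  0   0  -6 ]
Upper-triangular form:
[ 5  5  -6 ]
[ 0  5  -2 ]
[ 0  0  -6 ]
det(A) = (-1)^0 * (5) * (5) * (-6) = -150  (0 row swaps -> sign +1)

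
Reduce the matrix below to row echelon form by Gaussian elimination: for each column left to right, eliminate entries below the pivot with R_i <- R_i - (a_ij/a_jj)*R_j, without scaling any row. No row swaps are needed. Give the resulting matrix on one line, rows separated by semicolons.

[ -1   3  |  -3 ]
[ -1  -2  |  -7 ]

Forward elimination:
R2 <- R2 - (1)*R1:  [  0  -5  -4 ]
Row echelon form:
[ -1   3  |  -3 ]
[  0  -5  |  -4 ]

REF = [-1 3 -3; 0 -5 -4]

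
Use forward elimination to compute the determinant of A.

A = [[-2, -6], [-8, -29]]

det(A) = 10

Forward elimination:
R2 <- R2 - (4)*R1:  [  0  -5 ]
Upper-triangular form:
[ -2  -6 ]
[  0  -5 ]
det(A) = (-1)^0 * (-2) * (-5) = 10  (0 row swaps -> sign +1)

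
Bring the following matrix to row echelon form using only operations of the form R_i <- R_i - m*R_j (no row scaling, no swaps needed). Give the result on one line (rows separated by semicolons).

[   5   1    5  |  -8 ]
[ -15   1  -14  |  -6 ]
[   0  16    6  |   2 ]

Forward elimination:
R2 <- R2 - (-3)*R1:  [   0    4    1  -30 ]
R3 <- R3 - (4)*R2:  [   0    0    2  122 ]
Row echelon form:
[ 5  1  5  |   -8 ]
[ 0  4  1  |  -30 ]
[ 0  0  2  |  122 ]

REF = [5 1 5 -8; 0 4 1 -30; 0 0 2 122]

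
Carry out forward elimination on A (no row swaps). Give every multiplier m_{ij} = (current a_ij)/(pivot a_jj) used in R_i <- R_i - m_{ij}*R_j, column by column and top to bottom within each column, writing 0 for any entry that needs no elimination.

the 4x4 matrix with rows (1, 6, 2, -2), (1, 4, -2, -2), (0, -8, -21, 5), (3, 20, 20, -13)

multipliers: 1, 0, 3, 4, -1, -2

Forward elimination:
R2 <- R2 - (1)*R1:  [  0  -2  -4   0 ]
R3: entry in column 1 is already 0 -> m_{31} = 0 (no row operation needed)
R4 <- R4 - (3)*R1:  [  0   2  14  -7 ]
R3 <- R3 - (4)*R2:  [  0   0  -5   5 ]
R4 <- R4 - (-1)*R2:  [  0   0  10  -7 ]
R4 <- R4 - (-2)*R3:  [ 0  0  0  3 ]
Multipliers (in order of application): m_{21} = 1, m_{31} = 0, m_{41} = 3, m_{32} = 4, m_{42} = -1, m_{43} = -2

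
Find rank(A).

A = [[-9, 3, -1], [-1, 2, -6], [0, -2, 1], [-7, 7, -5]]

Row reduction:
R2 <- R2 - (1/9)*R1:  [     0    5/3  -53/9 ]
R4 <- R4 - (7/9)*R1:  [     0   14/3  -38/9 ]
R3 <- R3 - (-6/5)*R2:  [      0       0  -91/15 ]
R4 <- R4 - (14/5)*R2:  [      0       0  184/15 ]
R4 <- R4 - (-184/91)*R3:  [ 0  0  0 ]
Row echelon form:
[ -9    3      -1 ]
[  0  5/3   -53/9 ]
[  0    0  -91/15 ]
[  0    0       0 ]
Nonzero rows / pivot columns: 3

rank(A) = 3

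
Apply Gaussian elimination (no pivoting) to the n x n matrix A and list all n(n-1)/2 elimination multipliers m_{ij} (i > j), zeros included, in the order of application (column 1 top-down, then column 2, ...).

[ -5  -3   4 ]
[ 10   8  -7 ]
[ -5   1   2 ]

Forward elimination:
R2 <- R2 - (-2)*R1:  [ 0  2  1 ]
R3 <- R3 - (1)*R1:  [  0   4  -2 ]
R3 <- R3 - (2)*R2:  [  0   0  -4 ]
Multipliers (in order of application): m_{21} = -2, m_{31} = 1, m_{32} = 2

multipliers: -2, 1, 2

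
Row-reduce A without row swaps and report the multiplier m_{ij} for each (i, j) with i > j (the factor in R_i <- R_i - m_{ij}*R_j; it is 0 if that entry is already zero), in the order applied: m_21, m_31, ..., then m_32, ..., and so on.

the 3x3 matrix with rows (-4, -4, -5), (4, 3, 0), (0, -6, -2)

Forward elimination:
R2 <- R2 - (-1)*R1:  [  0  -1  -5 ]
R3: entry in column 1 is already 0 -> m_{31} = 0 (no row operation needed)
R3 <- R3 - (6)*R2:  [  0   0  28 ]
Multipliers (in order of application): m_{21} = -1, m_{31} = 0, m_{32} = 6

multipliers: -1, 0, 6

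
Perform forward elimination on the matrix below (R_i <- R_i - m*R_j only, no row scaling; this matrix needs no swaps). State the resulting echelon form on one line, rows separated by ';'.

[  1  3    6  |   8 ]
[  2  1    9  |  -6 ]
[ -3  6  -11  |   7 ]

REF = [1 3 6 8; 0 -5 -3 -22; 0 0 -2 -35]

Forward elimination:
R2 <- R2 - (2)*R1:  [   0   -5   -3  -22 ]
R3 <- R3 - (-3)*R1:  [  0  15   7  31 ]
R3 <- R3 - (-3)*R2:  [   0    0   -2  -35 ]
Row echelon form:
[ 1   3   6  |    8 ]
[ 0  -5  -3  |  -22 ]
[ 0   0  -2  |  -35 ]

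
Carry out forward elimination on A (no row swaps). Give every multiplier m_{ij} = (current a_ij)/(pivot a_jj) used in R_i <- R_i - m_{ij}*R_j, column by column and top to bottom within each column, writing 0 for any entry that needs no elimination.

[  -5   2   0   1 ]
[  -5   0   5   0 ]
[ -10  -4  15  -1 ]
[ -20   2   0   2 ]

multipliers: 1, 2, 4, 4, 3, 3

Forward elimination:
R2 <- R2 - (1)*R1:  [  0  -2   5  -1 ]
R3 <- R3 - (2)*R1:  [  0  -8  15  -3 ]
R4 <- R4 - (4)*R1:  [  0  -6   0  -2 ]
R3 <- R3 - (4)*R2:  [  0   0  -5   1 ]
R4 <- R4 - (3)*R2:  [   0    0  -15    1 ]
R4 <- R4 - (3)*R3:  [  0   0   0  -2 ]
Multipliers (in order of application): m_{21} = 1, m_{31} = 2, m_{41} = 4, m_{32} = 4, m_{42} = 3, m_{43} = 3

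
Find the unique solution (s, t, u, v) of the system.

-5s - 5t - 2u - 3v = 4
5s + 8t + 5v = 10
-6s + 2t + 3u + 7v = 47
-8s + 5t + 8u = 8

(-3, 0, -2, 5)

Forward elimination on [A|b]:
R2 <- R2 - (-1)*R1:  [  0   3  -2   2  14 ]
R3 <- R3 - (6/5)*R1:  [     0      8   27/5   53/5  211/5 ]
R4 <- R4 - (8/5)*R1:  [    0    13  56/5  24/5   8/5 ]
R3 <- R3 - (8/3)*R2:  [      0       0  161/15   79/15   73/15 ]
R4 <- R4 - (13/3)*R2:  [       0        0   298/15   -58/15  -886/15 ]
R4 <- R4 - (298/161)*R3:  [          0           0           0   -2192/161  -10960/161 ]
Row echelon form:
[ -5  -5      -2         -3  |           4 ]
[  0   3      -2          2  |          14 ]
[  0   0  161/15      79/15  |       73/15 ]
[  0   0       0  -2192/161  |  -10960/161 ]
Back-substitution:
v = (-10960/161) / (-2192/161) = 5
u = (73/15 - (79/15)*(5)) / (161/15) = -2
t = (14 - (-2)*(-2) - (2)*(5)) / 3 = 0
s = (4 - (-5)*(0) - (-2)*(-2) - (-3)*(5)) / -5 = -3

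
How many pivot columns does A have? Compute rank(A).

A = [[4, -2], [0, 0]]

Row reduction:
Row echelon form:
[ 4  -2 ]
[ 0   0 ]
Nonzero rows / pivot columns: 1

rank(A) = 1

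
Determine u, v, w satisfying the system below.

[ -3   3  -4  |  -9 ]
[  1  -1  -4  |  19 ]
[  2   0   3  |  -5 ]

(2, -5, -3)

Forward elimination on [A|b]:
R2 <- R2 - (-1/3)*R1:  [     0      0  -16/3     16 ]
R3 <- R3 - (-2/3)*R1:  [   0    2  1/3  -11 ]
R2 <-> R3   (pivot in column 2 was zero)
[ -3  3     -4   -9 ]
[  0  2    1/3  -11 ]
[  0  0  -16/3   16 ]
Row echelon form:
[ -3  3     -4  |   -9 ]
[  0  2    1/3  |  -11 ]
[  0  0  -16/3  |   16 ]
Back-substitution:
w = (16) / (-16/3) = -3
v = (-11 - (1/3)*(-3)) / 2 = -5
u = (-9 - (3)*(-5) - (-4)*(-3)) / -3 = 2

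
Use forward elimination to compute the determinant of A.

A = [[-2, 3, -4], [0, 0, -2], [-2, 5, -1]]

det(A) = -8

Forward elimination:
R3 <- R3 - (1)*R1:  [ 0  2  3 ]
R2 <-> R3   (pivot in column 2 was zero)
[ -2  3  -4 ]
[  0  2   3 ]
[  0  0  -2 ]
Upper-triangular form:
[ -2  3  -4 ]
[  0  2   3 ]
[  0  0  -2 ]
det(A) = (-1)^1 * (-2) * (2) * (-2) = -8  (1 row swap -> sign -1)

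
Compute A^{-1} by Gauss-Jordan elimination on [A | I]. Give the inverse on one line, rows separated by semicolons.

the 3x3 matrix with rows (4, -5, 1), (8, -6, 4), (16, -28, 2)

Gauss-Jordan on [A | I]:
R1 <- (1/4)*R1:  [    1  -5/4   1/4  |   1/4     0     0 ]
R2 <- R2 - (8)*R1:  [  0   4   2  |  -2   1   0 ]
R3 <- R3 - (16)*R1:  [  0  -8  -2  |  -4   0   1 ]
R2 <- (1/4)*R2:  [    0     1   1/2  |  -1/2   1/4     0 ]
R1 <- R1 - (-5/4)*R2:  [    1     0   7/8  |  -3/8  5/16     0 ]
R3 <- R3 - (-8)*R2:  [  0   0   2  |  -8   2   1 ]
R3 <- (1/2)*R3:  [   0    0    1  |   -4    1  1/2 ]
R1 <- R1 - (7/8)*R3:  [     1      0      0  |   25/8  -9/16  -7/16 ]
R2 <- R2 - (1/2)*R3:  [    0     1     0  |   3/2  -1/4  -1/4 ]
Right block of [I | A^{-1}] is the inverse:
[ 25/8  -9/16  -7/16 ]
[  3/2   -1/4   -1/4 ]
[   -4      1    1/2 ]

inverse = [25/8 -9/16 -7/16; 3/2 -1/4 -1/4; -4 1 1/2]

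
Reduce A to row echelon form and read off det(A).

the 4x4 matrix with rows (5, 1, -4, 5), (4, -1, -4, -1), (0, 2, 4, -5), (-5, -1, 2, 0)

Forward elimination:
R2 <- R2 - (4/5)*R1:  [    0  -9/5  -4/5    -5 ]
R4 <- R4 - (-1)*R1:  [  0   0  -2   5 ]
R3 <- R3 - (-10/9)*R2:  [     0      0   28/9  -95/9 ]
R4 <- R4 - (-9/14)*R3:  [      0       0       0  -25/14 ]
Upper-triangular form:
[ 5     1    -4       5 ]
[ 0  -9/5  -4/5      -5 ]
[ 0     0  28/9   -95/9 ]
[ 0     0     0  -25/14 ]
det(A) = (-1)^0 * (5) * (-9/5) * (28/9) * (-25/14) = 50  (0 row swaps -> sign +1)

det(A) = 50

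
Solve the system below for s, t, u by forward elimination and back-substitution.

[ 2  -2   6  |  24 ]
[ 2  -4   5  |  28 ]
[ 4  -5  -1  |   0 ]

(-4, -4, 4)

Forward elimination on [A|b]:
R2 <- R2 - (1)*R1:  [  0  -2  -1   4 ]
R3 <- R3 - (2)*R1:  [   0   -1  -13  -48 ]
R3 <- R3 - (1/2)*R2:  [     0      0  -25/2    -50 ]
Row echelon form:
[ 2  -2      6  |   24 ]
[ 0  -2     -1  |    4 ]
[ 0   0  -25/2  |  -50 ]
Back-substitution:
u = (-50) / (-25/2) = 4
t = (4 - (-1)*(4)) / -2 = -4
s = (24 - (-2)*(-4) - (6)*(4)) / 2 = -4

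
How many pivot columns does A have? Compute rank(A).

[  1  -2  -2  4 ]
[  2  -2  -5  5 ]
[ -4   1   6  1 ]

Row reduction:
R2 <- R2 - (2)*R1:  [  0   2  -1  -3 ]
R3 <- R3 - (-4)*R1:  [  0  -7  -2  17 ]
R3 <- R3 - (-7/2)*R2:  [     0      0  -11/2   13/2 ]
Row echelon form:
[ 1  -2     -2     4 ]
[ 0   2     -1    -3 ]
[ 0   0  -11/2  13/2 ]
Nonzero rows / pivot columns: 3

rank(A) = 3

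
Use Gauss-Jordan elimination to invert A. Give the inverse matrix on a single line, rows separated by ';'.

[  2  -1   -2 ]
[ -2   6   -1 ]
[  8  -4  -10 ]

Gauss-Jordan on [A | I]:
R1 <- (1/2)*R1:  [    1  -1/2    -1  |   1/2     0     0 ]
R2 <- R2 - (-2)*R1:  [  0   5  -3  |   1   1   0 ]
R3 <- R3 - (8)*R1:  [  0   0  -2  |  -4   0   1 ]
R2 <- (1/5)*R2:  [    0     1  -3/5  |   1/5   1/5     0 ]
R1 <- R1 - (-1/2)*R2:  [      1       0  -13/10  |     3/5    1/10       0 ]
R3 <- (1/-2)*R3:  [    0     0     1  |     2     0  -1/2 ]
R1 <- R1 - (-13/10)*R3:  [      1       0       0  |    16/5    1/10  -13/20 ]
R2 <- R2 - (-3/5)*R3:  [     0      1      0  |    7/5    1/5  -3/10 ]
Right block of [I | A^{-1}] is the inverse:
[ 16/5  1/10  -13/20 ]
[  7/5   1/5   -3/10 ]
[    2     0    -1/2 ]

inverse = [16/5 1/10 -13/20; 7/5 1/5 -3/10; 2 0 -1/2]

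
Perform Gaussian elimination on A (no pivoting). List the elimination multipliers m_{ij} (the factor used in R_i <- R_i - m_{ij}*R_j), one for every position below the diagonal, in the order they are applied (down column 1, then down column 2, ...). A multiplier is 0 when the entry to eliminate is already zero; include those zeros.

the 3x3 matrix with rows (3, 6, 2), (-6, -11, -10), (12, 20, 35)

multipliers: -2, 4, -4

Forward elimination:
R2 <- R2 - (-2)*R1:  [  0   1  -6 ]
R3 <- R3 - (4)*R1:  [  0  -4  27 ]
R3 <- R3 - (-4)*R2:  [ 0  0  3 ]
Multipliers (in order of application): m_{21} = -2, m_{31} = 4, m_{32} = -4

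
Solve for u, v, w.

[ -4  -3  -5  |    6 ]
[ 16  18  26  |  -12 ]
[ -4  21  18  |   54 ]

(-3, 2, 0)

Forward elimination on [A|b]:
R2 <- R2 - (-4)*R1:  [  0   6   6  12 ]
R3 <- R3 - (1)*R1:  [  0  24  23  48 ]
R3 <- R3 - (4)*R2:  [  0   0  -1   0 ]
Row echelon form:
[ -4  -3  -5  |   6 ]
[  0   6   6  |  12 ]
[  0   0  -1  |   0 ]
Back-substitution:
w = (0) / -1 = 0
v = (12 - (6)*(0)) / 6 = 2
u = (6 - (-3)*(2) - (-5)*(0)) / -4 = -3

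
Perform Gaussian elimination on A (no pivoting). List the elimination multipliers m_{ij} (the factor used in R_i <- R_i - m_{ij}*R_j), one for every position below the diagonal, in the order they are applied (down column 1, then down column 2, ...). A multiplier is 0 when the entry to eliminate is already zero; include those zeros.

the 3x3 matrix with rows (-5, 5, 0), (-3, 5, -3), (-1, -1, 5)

multipliers: 3/5, 1/5, -1

Forward elimination:
R2 <- R2 - (3/5)*R1:  [  0   2  -3 ]
R3 <- R3 - (1/5)*R1:  [  0  -2   5 ]
R3 <- R3 - (-1)*R2:  [ 0  0  2 ]
Multipliers (in order of application): m_{21} = 3/5, m_{31} = 1/5, m_{32} = -1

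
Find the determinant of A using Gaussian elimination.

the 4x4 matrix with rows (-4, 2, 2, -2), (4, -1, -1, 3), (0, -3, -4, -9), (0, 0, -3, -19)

Forward elimination:
R2 <- R2 - (-1)*R1:  [ 0  1  1  1 ]
R3 <- R3 - (-3)*R2:  [  0   0  -1  -6 ]
R4 <- R4 - (3)*R3:  [  0   0   0  -1 ]
Upper-triangular form:
[ -4  2   2  -2 ]
[  0  1   1   1 ]
[  0  0  -1  -6 ]
[  0  0   0  -1 ]
det(A) = (-1)^0 * (-4) * (1) * (-1) * (-1) = -4  (0 row swaps -> sign +1)

det(A) = -4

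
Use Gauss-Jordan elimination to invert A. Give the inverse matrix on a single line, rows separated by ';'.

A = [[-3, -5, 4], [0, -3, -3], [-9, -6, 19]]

Gauss-Jordan on [A | I]:
R1 <- (1/-3)*R1:  [    1   5/3  -4/3  |  -1/3     0     0 ]
R3 <- R3 - (-9)*R1:  [  0   9   7  |  -3   0   1 ]
R2 <- (1/-3)*R2:  [    0     1     1  |     0  -1/3     0 ]
R1 <- R1 - (5/3)*R2:  [    1     0    -3  |  -1/3   5/9     0 ]
R3 <- R3 - (9)*R2:  [  0   0  -2  |  -3   3   1 ]
R3 <- (1/-2)*R3:  [    0     0     1  |   3/2  -3/2  -1/2 ]
R1 <- R1 - (-3)*R3:  [      1       0       0  |    25/6  -71/18    -3/2 ]
R2 <- R2 - (1)*R3:  [    0     1     0  |  -3/2   7/6   1/2 ]
Right block of [I | A^{-1}] is the inverse:
[ 25/6  -71/18  -3/2 ]
[ -3/2     7/6   1/2 ]
[  3/2    -3/2  -1/2 ]

inverse = [25/6 -71/18 -3/2; -3/2 7/6 1/2; 3/2 -3/2 -1/2]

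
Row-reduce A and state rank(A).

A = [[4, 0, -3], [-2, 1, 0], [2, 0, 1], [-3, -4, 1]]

rank(A) = 3

Row reduction:
R2 <- R2 - (-1/2)*R1:  [    0     1  -3/2 ]
R3 <- R3 - (1/2)*R1:  [   0    0  5/2 ]
R4 <- R4 - (-3/4)*R1:  [    0    -4  -5/4 ]
R4 <- R4 - (-4)*R2:  [     0      0  -29/4 ]
R4 <- R4 - (-29/10)*R3:  [ 0  0  0 ]
Row echelon form:
[ 4  0    -3 ]
[ 0  1  -3/2 ]
[ 0  0   5/2 ]
[ 0  0     0 ]
Nonzero rows / pivot columns: 3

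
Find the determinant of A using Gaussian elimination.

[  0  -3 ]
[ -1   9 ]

det(A) = -3

Forward elimination:
R1 <-> R2   (pivot in column 1 was zero)
[ -1   9 ]
[  0  -3 ]
Upper-triangular form:
[ -1   9 ]
[  0  -3 ]
det(A) = (-1)^1 * (-1) * (-3) = -3  (1 row swap -> sign -1)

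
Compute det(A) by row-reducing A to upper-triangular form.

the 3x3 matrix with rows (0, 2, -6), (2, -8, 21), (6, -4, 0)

Forward elimination:
R1 <-> R2   (pivot in column 1 was zero)
[ 2  -8  21 ]
[ 0   2  -6 ]
[ 6  -4   0 ]
R3 <- R3 - (3)*R1:  [   0   20  -63 ]
R3 <- R3 - (10)*R2:  [  0   0  -3 ]
Upper-triangular form:
[ 2  -8  21 ]
[ 0   2  -6 ]
[ 0   0  -3 ]
det(A) = (-1)^1 * (2) * (2) * (-3) = 12  (1 row swap -> sign -1)

det(A) = 12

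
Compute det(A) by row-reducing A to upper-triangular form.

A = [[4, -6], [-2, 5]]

det(A) = 8

Forward elimination:
R2 <- R2 - (-1/2)*R1:  [ 0  2 ]
Upper-triangular form:
[ 4  -6 ]
[ 0   2 ]
det(A) = (-1)^0 * (4) * (2) = 8  (0 row swaps -> sign +1)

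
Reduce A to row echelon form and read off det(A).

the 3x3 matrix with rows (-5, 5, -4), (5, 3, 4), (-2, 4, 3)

det(A) = -184

Forward elimination:
R2 <- R2 - (-1)*R1:  [ 0  8  0 ]
R3 <- R3 - (2/5)*R1:  [    0     2  23/5 ]
R3 <- R3 - (1/4)*R2:  [    0     0  23/5 ]
Upper-triangular form:
[ -5  5    -4 ]
[  0  8     0 ]
[  0  0  23/5 ]
det(A) = (-1)^0 * (-5) * (8) * (23/5) = -184  (0 row swaps -> sign +1)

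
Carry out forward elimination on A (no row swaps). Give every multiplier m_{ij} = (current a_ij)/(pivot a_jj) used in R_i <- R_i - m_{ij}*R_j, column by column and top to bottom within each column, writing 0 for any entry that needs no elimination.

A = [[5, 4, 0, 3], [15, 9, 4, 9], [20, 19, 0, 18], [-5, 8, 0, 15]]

multipliers: 3, 4, -1, -1, -4, 4

Forward elimination:
R2 <- R2 - (3)*R1:  [  0  -3   4   0 ]
R3 <- R3 - (4)*R1:  [ 0  3  0  6 ]
R4 <- R4 - (-1)*R1:  [  0  12   0  18 ]
R3 <- R3 - (-1)*R2:  [ 0  0  4  6 ]
R4 <- R4 - (-4)*R2:  [  0   0  16  18 ]
R4 <- R4 - (4)*R3:  [  0   0   0  -6 ]
Multipliers (in order of application): m_{21} = 3, m_{31} = 4, m_{41} = -1, m_{32} = -1, m_{42} = -4, m_{43} = 4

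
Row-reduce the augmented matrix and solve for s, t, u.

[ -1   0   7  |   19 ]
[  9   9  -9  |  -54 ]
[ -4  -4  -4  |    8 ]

(-5, 1, 2)

Forward elimination on [A|b]:
R2 <- R2 - (-9)*R1:  [   0    9   54  117 ]
R3 <- R3 - (4)*R1:  [   0   -4  -32  -68 ]
R3 <- R3 - (-4/9)*R2:  [   0    0   -8  -16 ]
Row echelon form:
[ -1  0   7  |   19 ]
[  0  9  54  |  117 ]
[  0  0  -8  |  -16 ]
Back-substitution:
u = (-16) / -8 = 2
t = (117 - (54)*(2)) / 9 = 1
s = (19 - (7)*(2)) / -1 = -5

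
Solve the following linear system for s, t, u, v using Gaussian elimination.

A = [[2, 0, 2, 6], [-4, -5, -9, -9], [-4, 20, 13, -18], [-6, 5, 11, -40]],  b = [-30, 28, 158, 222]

Forward elimination on [A|b]:
R2 <- R2 - (-2)*R1:  [   0   -5   -5    3  -32 ]
R3 <- R3 - (-2)*R1:  [  0  20  17  -6  98 ]
R4 <- R4 - (-3)*R1:  [   0    5   17  -22  132 ]
R3 <- R3 - (-4)*R2:  [   0    0   -3    6  -30 ]
R4 <- R4 - (-1)*R2:  [   0    0   12  -19  100 ]
R4 <- R4 - (-4)*R3:  [   0    0    0    5  -20 ]
Row echelon form:
[ 2   0   2  6  |  -30 ]
[ 0  -5  -5  3  |  -32 ]
[ 0   0  -3  6  |  -30 ]
[ 0   0   0  5  |  -20 ]
Back-substitution:
v = (-20) / 5 = -4
u = (-30 - (6)*(-4)) / -3 = 2
t = (-32 - (-5)*(2) - (3)*(-4)) / -5 = 2
s = (-30 - (2)*(2) - (6)*(-4)) / 2 = -5

(-5, 2, 2, -4)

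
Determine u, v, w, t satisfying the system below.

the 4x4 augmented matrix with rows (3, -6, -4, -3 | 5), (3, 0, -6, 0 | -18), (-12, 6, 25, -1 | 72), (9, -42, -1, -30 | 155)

Forward elimination on [A|b]:
R2 <- R2 - (1)*R1:  [   0    6   -2    3  -23 ]
R3 <- R3 - (-4)*R1:  [   0  -18    9  -13   92 ]
R4 <- R4 - (3)*R1:  [   0  -24   11  -21  140 ]
R3 <- R3 - (-3)*R2:  [  0   0   3  -4  23 ]
R4 <- R4 - (-4)*R2:  [  0   0   3  -9  48 ]
R4 <- R4 - (1)*R3:  [  0   0   0  -5  25 ]
Row echelon form:
[ 3  -6  -4  -3  |    5 ]
[ 0   6  -2   3  |  -23 ]
[ 0   0   3  -4  |   23 ]
[ 0   0   0  -5  |   25 ]
Back-substitution:
t = (25) / -5 = -5
w = (23 - (-4)*(-5)) / 3 = 1
v = (-23 - (-2)*(1) - (3)*(-5)) / 6 = -1
u = (5 - (-6)*(-1) - (-4)*(1) - (-3)*(-5)) / 3 = -4

(-4, -1, 1, -5)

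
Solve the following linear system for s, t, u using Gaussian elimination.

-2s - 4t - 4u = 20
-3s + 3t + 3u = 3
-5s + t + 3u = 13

Forward elimination on [A|b]:
R2 <- R2 - (3/2)*R1:  [   0    9    9  -27 ]
R3 <- R3 - (5/2)*R1:  [   0   11   13  -37 ]
R3 <- R3 - (11/9)*R2:  [  0   0   2  -4 ]
Row echelon form:
[ -2  -4  -4  |   20 ]
[  0   9   9  |  -27 ]
[  0   0   2  |   -4 ]
Back-substitution:
u = (-4) / 2 = -2
t = (-27 - (9)*(-2)) / 9 = -1
s = (20 - (-4)*(-1) - (-4)*(-2)) / -2 = -4

(-4, -1, -2)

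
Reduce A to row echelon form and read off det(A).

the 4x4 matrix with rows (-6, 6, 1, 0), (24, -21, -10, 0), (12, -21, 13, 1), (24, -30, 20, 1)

det(A) = 270

Forward elimination:
R2 <- R2 - (-4)*R1:  [  0   3  -6   0 ]
R3 <- R3 - (-2)*R1:  [  0  -9  15   1 ]
R4 <- R4 - (-4)*R1:  [  0  -6  24   1 ]
R3 <- R3 - (-3)*R2:  [  0   0  -3   1 ]
R4 <- R4 - (-2)*R2:  [  0   0  12   1 ]
R4 <- R4 - (-4)*R3:  [ 0  0  0  5 ]
Upper-triangular form:
[ -6  6   1  0 ]
[  0  3  -6  0 ]
[  0  0  -3  1 ]
[  0  0   0  5 ]
det(A) = (-1)^0 * (-6) * (3) * (-3) * (5) = 270  (0 row swaps -> sign +1)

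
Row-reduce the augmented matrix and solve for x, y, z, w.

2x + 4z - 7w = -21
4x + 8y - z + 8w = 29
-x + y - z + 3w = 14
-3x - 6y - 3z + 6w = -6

Forward elimination on [A|b]:
R2 <- R2 - (2)*R1:  [  0   8  -9  22  71 ]
R3 <- R3 - (-1/2)*R1:  [    0     1     1  -1/2   7/2 ]
R4 <- R4 - (-3/2)*R1:  [     0     -6      3   -9/2  -75/2 ]
R3 <- R3 - (1/8)*R2:  [     0      0   17/8  -13/4  -43/8 ]
R4 <- R4 - (-3/4)*R2:  [     0      0  -15/4     12   63/4 ]
R4 <- R4 - (-30/17)*R3:  [      0       0       0  213/34  213/34 ]
Row echelon form:
[ 2  0     4      -7  |     -21 ]
[ 0  8    -9      22  |      71 ]
[ 0  0  17/8   -13/4  |   -43/8 ]
[ 0  0     0  213/34  |  213/34 ]
Back-substitution:
w = (213/34) / (213/34) = 1
z = (-43/8 - (-13/4)*(1)) / (17/8) = -1
y = (71 - (-9)*(-1) - (22)*(1)) / 8 = 5
x = (-21 - (4)*(-1) - (-7)*(1)) / 2 = -5

(-5, 5, -1, 1)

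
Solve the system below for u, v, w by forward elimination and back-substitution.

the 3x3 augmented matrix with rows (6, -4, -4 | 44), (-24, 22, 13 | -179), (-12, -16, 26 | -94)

(4, -2, -3)

Forward elimination on [A|b]:
R2 <- R2 - (-4)*R1:  [  0   6  -3  -3 ]
R3 <- R3 - (-2)*R1:  [   0  -24   18   -6 ]
R3 <- R3 - (-4)*R2:  [   0    0    6  -18 ]
Row echelon form:
[ 6  -4  -4  |   44 ]
[ 0   6  -3  |   -3 ]
[ 0   0   6  |  -18 ]
Back-substitution:
w = (-18) / 6 = -3
v = (-3 - (-3)*(-3)) / 6 = -2
u = (44 - (-4)*(-2) - (-4)*(-3)) / 6 = 4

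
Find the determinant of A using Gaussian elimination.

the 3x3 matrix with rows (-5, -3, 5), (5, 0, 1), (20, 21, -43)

Forward elimination:
R2 <- R2 - (-1)*R1:  [  0  -3   6 ]
R3 <- R3 - (-4)*R1:  [   0    9  -23 ]
R3 <- R3 - (-3)*R2:  [  0   0  -5 ]
Upper-triangular form:
[ -5  -3   5 ]
[  0  -3   6 ]
[  0   0  -5 ]
det(A) = (-1)^0 * (-5) * (-3) * (-5) = -75  (0 row swaps -> sign +1)

det(A) = -75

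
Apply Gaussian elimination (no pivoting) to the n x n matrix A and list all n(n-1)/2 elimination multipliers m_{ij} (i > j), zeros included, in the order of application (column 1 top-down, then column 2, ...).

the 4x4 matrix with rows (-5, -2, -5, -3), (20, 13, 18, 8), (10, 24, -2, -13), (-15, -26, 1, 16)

multipliers: -4, -2, 3, 4, -4, -2

Forward elimination:
R2 <- R2 - (-4)*R1:  [  0   5  -2  -4 ]
R3 <- R3 - (-2)*R1:  [   0   20  -12  -19 ]
R4 <- R4 - (3)*R1:  [   0  -20   16   25 ]
R3 <- R3 - (4)*R2:  [  0   0  -4  -3 ]
R4 <- R4 - (-4)*R2:  [ 0  0  8  9 ]
R4 <- R4 - (-2)*R3:  [ 0  0  0  3 ]
Multipliers (in order of application): m_{21} = -4, m_{31} = -2, m_{41} = 3, m_{32} = 4, m_{42} = -4, m_{43} = -2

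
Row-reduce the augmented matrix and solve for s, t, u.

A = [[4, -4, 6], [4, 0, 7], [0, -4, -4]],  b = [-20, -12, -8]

Forward elimination on [A|b]:
R2 <- R2 - (1)*R1:  [ 0  4  1  8 ]
R3 <- R3 - (-1)*R2:  [  0   0  -3   0 ]
Row echelon form:
[ 4  -4   6  |  -20 ]
[ 0   4   1  |    8 ]
[ 0   0  -3  |    0 ]
Back-substitution:
u = (0) / -3 = 0
t = (8 - (1)*(0)) / 4 = 2
s = (-20 - (-4)*(2) - (6)*(0)) / 4 = -3

(-3, 2, 0)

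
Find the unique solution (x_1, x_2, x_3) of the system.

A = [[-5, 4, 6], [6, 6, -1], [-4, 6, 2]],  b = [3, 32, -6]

Forward elimination on [A|b]:
R2 <- R2 - (-6/5)*R1:  [     0   54/5   31/5  178/5 ]
R3 <- R3 - (4/5)*R1:  [     0   14/5  -14/5  -42/5 ]
R3 <- R3 - (7/27)*R2:  [       0        0  -119/27  -476/27 ]
Row echelon form:
[ -5     4        6  |        3 ]
[  0  54/5     31/5  |    178/5 ]
[  0     0  -119/27  |  -476/27 ]
Back-substitution:
x_3 = (-476/27) / (-119/27) = 4
x_2 = (178/5 - (31/5)*(4)) / (54/5) = 1
x_1 = (3 - (4)*(1) - (6)*(4)) / -5 = 5

(5, 1, 4)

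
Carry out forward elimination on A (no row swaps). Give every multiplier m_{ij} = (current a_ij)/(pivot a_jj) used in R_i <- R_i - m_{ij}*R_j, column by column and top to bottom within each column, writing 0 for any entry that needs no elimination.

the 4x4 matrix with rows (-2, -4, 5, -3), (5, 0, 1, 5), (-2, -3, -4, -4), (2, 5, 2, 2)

multipliers: -5/2, 1, -1, -1/10, -1/10, -167/153

Forward elimination:
R2 <- R2 - (-5/2)*R1:  [    0   -10  27/2  -5/2 ]
R3 <- R3 - (1)*R1:  [  0   1  -9  -1 ]
R4 <- R4 - (-1)*R1:  [  0   1   7  -1 ]
R3 <- R3 - (-1/10)*R2:  [       0        0  -153/20     -5/4 ]
R4 <- R4 - (-1/10)*R2:  [      0       0  167/20    -5/4 ]
R4 <- R4 - (-167/153)*R3:  [        0         0         0  -400/153 ]
Multipliers (in order of application): m_{21} = -5/2, m_{31} = 1, m_{41} = -1, m_{32} = -1/10, m_{42} = -1/10, m_{43} = -167/153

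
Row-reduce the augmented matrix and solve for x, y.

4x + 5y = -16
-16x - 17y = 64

(-4, 0)

Forward elimination on [A|b]:
R2 <- R2 - (-4)*R1:  [ 0  3  0 ]
Row echelon form:
[ 4  5  |  -16 ]
[ 0  3  |    0 ]
Back-substitution:
y = (0) / 3 = 0
x = (-16 - (5)*(0)) / 4 = -4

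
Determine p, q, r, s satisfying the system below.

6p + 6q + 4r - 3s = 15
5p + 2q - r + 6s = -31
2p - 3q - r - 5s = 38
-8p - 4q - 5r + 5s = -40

(2, -4, 3, -5)

Forward elimination on [A|b]:
R2 <- R2 - (5/6)*R1:  [     0     -3  -13/3   17/2  -87/2 ]
R3 <- R3 - (1/3)*R1:  [    0    -5  -7/3    -4    33 ]
R4 <- R4 - (-4/3)*R1:  [   0    4  1/3    1  -20 ]
R3 <- R3 - (5/3)*R2:  [      0       0    44/9  -109/6   211/2 ]
R4 <- R4 - (-4/3)*R2:  [     0      0  -49/9   37/3    -78 ]
R4 <- R4 - (-49/44)*R3:  [       0        0        0  -695/88  3475/88 ]
Row echelon form:
[ 6   6      4       -3  |       15 ]
[ 0  -3  -13/3     17/2  |    -87/2 ]
[ 0   0   44/9   -109/6  |    211/2 ]
[ 0   0      0  -695/88  |  3475/88 ]
Back-substitution:
s = (3475/88) / (-695/88) = -5
r = (211/2 - (-109/6)*(-5)) / (44/9) = 3
q = (-87/2 - (-13/3)*(3) - (17/2)*(-5)) / -3 = -4
p = (15 - (6)*(-4) - (4)*(3) - (-3)*(-5)) / 6 = 2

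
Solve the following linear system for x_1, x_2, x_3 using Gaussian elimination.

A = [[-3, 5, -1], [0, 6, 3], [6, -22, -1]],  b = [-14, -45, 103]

(-2, -5, -5)

Forward elimination on [A|b]:
R3 <- R3 - (-2)*R1:  [   0  -12   -3   75 ]
R3 <- R3 - (-2)*R2:  [   0    0    3  -15 ]
Row echelon form:
[ -3  5  -1  |  -14 ]
[  0  6   3  |  -45 ]
[  0  0   3  |  -15 ]
Back-substitution:
x_3 = (-15) / 3 = -5
x_2 = (-45 - (3)*(-5)) / 6 = -5
x_1 = (-14 - (5)*(-5) - (-1)*(-5)) / -3 = -2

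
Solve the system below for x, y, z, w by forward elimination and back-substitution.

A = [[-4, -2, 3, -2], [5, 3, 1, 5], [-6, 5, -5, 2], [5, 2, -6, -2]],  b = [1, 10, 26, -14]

(-2, 3, 1, 2)

Forward elimination on [A|b]:
R2 <- R2 - (-5/4)*R1:  [    0   1/2  19/4   5/2  45/4 ]
R3 <- R3 - (3/2)*R1:  [     0      8  -19/2      5   49/2 ]
R4 <- R4 - (-5/4)*R1:  [     0   -1/2   -9/4   -9/2  -51/4 ]
R3 <- R3 - (16)*R2:  [      0       0  -171/2     -35  -311/2 ]
R4 <- R4 - (-1)*R2:  [    0     0   5/2    -2  -3/2 ]
R4 <- R4 - (-5/171)*R3:  [         0          0          0   -517/171  -1034/171 ]
Row echelon form:
[ -4   -2       3        -2  |          1 ]
[  0  1/2    19/4       5/2  |       45/4 ]
[  0    0  -171/2       -35  |     -311/2 ]
[  0    0       0  -517/171  |  -1034/171 ]
Back-substitution:
w = (-1034/171) / (-517/171) = 2
z = (-311/2 - (-35)*(2)) / (-171/2) = 1
y = (45/4 - (19/4)*(1) - (5/2)*(2)) / (1/2) = 3
x = (1 - (-2)*(3) - (3)*(1) - (-2)*(2)) / -4 = -2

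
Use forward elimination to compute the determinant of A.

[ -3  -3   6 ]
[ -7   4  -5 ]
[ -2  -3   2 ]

Forward elimination:
R2 <- R2 - (7/3)*R1:  [   0   11  -19 ]
R3 <- R3 - (2/3)*R1:  [  0  -1  -2 ]
R3 <- R3 - (-1/11)*R2:  [      0       0  -41/11 ]
Upper-triangular form:
[ -3  -3       6 ]
[  0  11     -19 ]
[  0   0  -41/11 ]
det(A) = (-1)^0 * (-3) * (11) * (-41/11) = 123  (0 row swaps -> sign +1)

det(A) = 123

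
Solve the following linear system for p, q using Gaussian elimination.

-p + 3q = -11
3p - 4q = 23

Forward elimination on [A|b]:
R2 <- R2 - (-3)*R1:  [   0    5  -10 ]
Row echelon form:
[ -1  3  |  -11 ]
[  0  5  |  -10 ]
Back-substitution:
q = (-10) / 5 = -2
p = (-11 - (3)*(-2)) / -1 = 5

(5, -2)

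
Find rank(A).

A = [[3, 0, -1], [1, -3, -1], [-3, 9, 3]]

rank(A) = 2

Row reduction:
R2 <- R2 - (1/3)*R1:  [    0    -3  -2/3 ]
R3 <- R3 - (-1)*R1:  [ 0  9  2 ]
R3 <- R3 - (-3)*R2:  [ 0  0  0 ]
Row echelon form:
[ 3   0    -1 ]
[ 0  -3  -2/3 ]
[ 0   0     0 ]
Nonzero rows / pivot columns: 2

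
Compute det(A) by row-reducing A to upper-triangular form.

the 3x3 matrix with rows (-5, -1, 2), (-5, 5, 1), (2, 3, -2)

Forward elimination:
R2 <- R2 - (1)*R1:  [  0   6  -1 ]
R3 <- R3 - (-2/5)*R1:  [    0  13/5  -6/5 ]
R3 <- R3 - (13/30)*R2:  [      0       0  -23/30 ]
Upper-triangular form:
[ -5  -1       2 ]
[  0   6      -1 ]
[  0   0  -23/30 ]
det(A) = (-1)^0 * (-5) * (6) * (-23/30) = 23  (0 row swaps -> sign +1)

det(A) = 23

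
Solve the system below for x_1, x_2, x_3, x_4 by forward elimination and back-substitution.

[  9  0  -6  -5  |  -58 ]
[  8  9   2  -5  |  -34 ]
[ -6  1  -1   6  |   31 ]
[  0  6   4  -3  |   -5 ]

Forward elimination on [A|b]:
R2 <- R2 - (8/9)*R1:  [     0      9   22/3   -5/9  158/9 ]
R3 <- R3 - (-2/3)*R1:  [     0      1     -5    8/3  -23/3 ]
R3 <- R3 - (1/9)*R2:  [       0        0  -157/27   221/81  -779/81 ]
R4 <- R4 - (2/3)*R2:  [       0        0     -8/9   -71/27  -451/27 ]
R4 <- R4 - (24/157)*R3:  [         0          0          0  -1435/471  -7175/471 ]
Row echelon form:
[ 9  0       -6         -5  |        -58 ]
[ 0  9     22/3       -5/9  |      158/9 ]
[ 0  0  -157/27     221/81  |    -779/81 ]
[ 0  0        0  -1435/471  |  -7175/471 ]
Back-substitution:
x_4 = (-7175/471) / (-1435/471) = 5
x_3 = (-779/81 - (221/81)*(5)) / (-157/27) = 4
x_2 = (158/9 - (22/3)*(4) - (-5/9)*(5)) / 9 = -1
x_1 = (-58 - (-6)*(4) - (-5)*(5)) / 9 = -1

(-1, -1, 4, 5)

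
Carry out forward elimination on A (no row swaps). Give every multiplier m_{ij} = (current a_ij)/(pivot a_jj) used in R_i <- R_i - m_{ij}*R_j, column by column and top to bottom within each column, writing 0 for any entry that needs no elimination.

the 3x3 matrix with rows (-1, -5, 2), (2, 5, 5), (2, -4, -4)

multipliers: -2, -2, 14/5

Forward elimination:
R2 <- R2 - (-2)*R1:  [  0  -5   9 ]
R3 <- R3 - (-2)*R1:  [   0  -14    0 ]
R3 <- R3 - (14/5)*R2:  [      0       0  -126/5 ]
Multipliers (in order of application): m_{21} = -2, m_{31} = -2, m_{32} = 14/5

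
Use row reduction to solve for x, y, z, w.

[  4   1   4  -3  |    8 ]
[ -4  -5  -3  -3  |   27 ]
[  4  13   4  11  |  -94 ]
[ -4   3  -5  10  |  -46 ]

(4, -5, -3, -3)

Forward elimination on [A|b]:
R2 <- R2 - (-1)*R1:  [  0  -4   1  -6  35 ]
R3 <- R3 - (1)*R1:  [    0    12     0    14  -102 ]
R4 <- R4 - (-1)*R1:  [   0    4   -1    7  -38 ]
R3 <- R3 - (-3)*R2:  [  0   0   3  -4   3 ]
R4 <- R4 - (-1)*R2:  [  0   0   0   1  -3 ]
Row echelon form:
[ 4   1  4  -3  |   8 ]
[ 0  -4  1  -6  |  35 ]
[ 0   0  3  -4  |   3 ]
[ 0   0  0   1  |  -3 ]
Back-substitution:
w = (-3) / 1 = -3
z = (3 - (-4)*(-3)) / 3 = -3
y = (35 - (1)*(-3) - (-6)*(-3)) / -4 = -5
x = (8 - (1)*(-5) - (4)*(-3) - (-3)*(-3)) / 4 = 4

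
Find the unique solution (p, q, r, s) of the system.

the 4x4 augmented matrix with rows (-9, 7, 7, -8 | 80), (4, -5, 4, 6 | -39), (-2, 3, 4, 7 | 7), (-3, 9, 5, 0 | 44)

Forward elimination on [A|b]:
R2 <- R2 - (-4/9)*R1:  [     0  -17/9   64/9   22/9  -31/9 ]
R3 <- R3 - (2/9)*R1:  [     0   13/9   22/9   79/9  -97/9 ]
R4 <- R4 - (1/3)*R1:  [    0  20/3   8/3   8/3  52/3 ]
R3 <- R3 - (-13/17)*R2:  [       0        0   134/17   181/17  -228/17 ]
R4 <- R4 - (-60/17)*R2:  [      0       0  472/17  192/17   88/17 ]
R4 <- R4 - (236/67)*R3:  [        0         0         0  -1756/67   3512/67 ]
Row echelon form:
[ -9      7       7        -8  |       80 ]
[  0  -17/9    64/9      22/9  |    -31/9 ]
[  0      0  134/17    181/17  |  -228/17 ]
[  0      0       0  -1756/67  |  3512/67 ]
Back-substitution:
s = (3512/67) / (-1756/67) = -2
r = (-228/17 - (181/17)*(-2)) / (134/17) = 1
q = (-31/9 - (64/9)*(1) - (22/9)*(-2)) / (-17/9) = 3
p = (80 - (7)*(3) - (7)*(1) - (-8)*(-2)) / -9 = -4

(-4, 3, 1, -2)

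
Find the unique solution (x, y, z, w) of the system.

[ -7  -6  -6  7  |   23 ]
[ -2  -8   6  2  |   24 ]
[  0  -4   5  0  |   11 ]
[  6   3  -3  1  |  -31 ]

Forward elimination on [A|b]:
R2 <- R2 - (2/7)*R1:  [     0  -44/7   54/7      0  122/7 ]
R4 <- R4 - (-6/7)*R1:  [     0  -15/7  -57/7      7  -79/7 ]
R3 <- R3 - (7/11)*R2:  [     0      0   1/11      0  -1/11 ]
R4 <- R4 - (15/44)*R2:  [       0        0  -237/22        7  -379/22 ]
R4 <- R4 - (-237/2)*R3:  [   0    0    0    7  -28 ]
Row echelon form:
[ -7     -6    -6  7  |     23 ]
[  0  -44/7  54/7  0  |  122/7 ]
[  0      0  1/11  0  |  -1/11 ]
[  0      0     0  7  |    -28 ]
Back-substitution:
w = (-28) / 7 = -4
z = (-1/11) / (1/11) = -1
y = (122/7 - (54/7)*(-1)) / (-44/7) = -4
x = (23 - (-6)*(-4) - (-6)*(-1) - (7)*(-4)) / -7 = -3

(-3, -4, -1, -4)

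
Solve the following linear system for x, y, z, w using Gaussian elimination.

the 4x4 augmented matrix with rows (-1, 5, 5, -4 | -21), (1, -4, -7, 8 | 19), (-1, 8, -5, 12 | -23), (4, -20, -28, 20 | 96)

Forward elimination on [A|b]:
R2 <- R2 - (-1)*R1:  [  0   1  -2   4  -2 ]
R3 <- R3 - (1)*R1:  [   0    3  -10   16   -2 ]
R4 <- R4 - (-4)*R1:  [  0   0  -8   4  12 ]
R3 <- R3 - (3)*R2:  [  0   0  -4   4   4 ]
R4 <- R4 - (2)*R3:  [  0   0   0  -4   4 ]
Row echelon form:
[ -1  5   5  -4  |  -21 ]
[  0  1  -2   4  |   -2 ]
[  0  0  -4   4  |    4 ]
[  0  0   0  -4  |    4 ]
Back-substitution:
w = (4) / -4 = -1
z = (4 - (4)*(-1)) / -4 = -2
y = (-2 - (-2)*(-2) - (4)*(-1)) / 1 = -2
x = (-21 - (5)*(-2) - (5)*(-2) - (-4)*(-1)) / -1 = 5

(5, -2, -2, -1)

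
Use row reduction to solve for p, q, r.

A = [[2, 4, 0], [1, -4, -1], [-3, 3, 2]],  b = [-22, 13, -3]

Forward elimination on [A|b]:
R2 <- R2 - (1/2)*R1:  [  0  -6  -1  24 ]
R3 <- R3 - (-3/2)*R1:  [   0    9    2  -36 ]
R3 <- R3 - (-3/2)*R2:  [   0    0  1/2    0 ]
Row echelon form:
[ 2   4    0  |  -22 ]
[ 0  -6   -1  |   24 ]
[ 0   0  1/2  |    0 ]
Back-substitution:
r = (0) / (1/2) = 0
q = (24 - (-1)*(0)) / -6 = -4
p = (-22 - (4)*(-4)) / 2 = -3

(-3, -4, 0)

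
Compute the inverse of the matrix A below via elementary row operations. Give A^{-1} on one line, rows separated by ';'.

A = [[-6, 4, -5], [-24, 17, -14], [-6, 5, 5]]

inverse = [-155/24 15/8 -29/24; -17/2 5/2 -3/2; 3/4 -1/4 1/4]

Gauss-Jordan on [A | I]:
R1 <- (1/-6)*R1:  [    1  -2/3   5/6  |  -1/6     0     0 ]
R2 <- R2 - (-24)*R1:  [  0   1   6  |  -4   1   0 ]
R3 <- R3 - (-6)*R1:  [  0   1  10  |  -1   0   1 ]
R1 <- R1 - (-2/3)*R2:  [     1      0   29/6  |  -17/6    2/3      0 ]
R3 <- R3 - (1)*R2:  [  0   0   4  |   3  -1   1 ]
R3 <- (1/4)*R3:  [    0     0     1  |   3/4  -1/4   1/4 ]
R1 <- R1 - (29/6)*R3:  [       1        0        0  |  -155/24     15/8   -29/24 ]
R2 <- R2 - (6)*R3:  [     0      1      0  |  -17/2    5/2   -3/2 ]
Right block of [I | A^{-1}] is the inverse:
[ -155/24  15/8  -29/24 ]
[   -17/2   5/2    -3/2 ]
[     3/4  -1/4     1/4 ]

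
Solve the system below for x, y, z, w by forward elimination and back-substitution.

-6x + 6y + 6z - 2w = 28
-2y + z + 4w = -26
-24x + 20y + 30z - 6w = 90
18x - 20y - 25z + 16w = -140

Forward elimination on [A|b]:
R3 <- R3 - (4)*R1:  [   0   -4    6    2  -22 ]
R4 <- R4 - (-3)*R1:  [   0   -2   -7   10  -56 ]
R3 <- R3 - (2)*R2:  [  0   0   4  -6  30 ]
R4 <- R4 - (1)*R2:  [   0    0   -8    6  -30 ]
R4 <- R4 - (-2)*R3:  [  0   0   0  -6  30 ]
Row echelon form:
[ -6   6  6  -2  |   28 ]
[  0  -2  1   4  |  -26 ]
[  0   0  4  -6  |   30 ]
[  0   0  0  -6  |   30 ]
Back-substitution:
w = (30) / -6 = -5
z = (30 - (-6)*(-5)) / 4 = 0
y = (-26 - (1)*(0) - (4)*(-5)) / -2 = 3
x = (28 - (6)*(3) - (6)*(0) - (-2)*(-5)) / -6 = 0

(0, 3, 0, -5)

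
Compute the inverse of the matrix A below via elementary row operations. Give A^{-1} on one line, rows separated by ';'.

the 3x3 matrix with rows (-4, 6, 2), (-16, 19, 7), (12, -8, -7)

Gauss-Jordan on [A | I]:
R1 <- (1/-4)*R1:  [    1  -3/2  -1/2  |  -1/4     0     0 ]
R2 <- R2 - (-16)*R1:  [  0  -5  -1  |  -4   1   0 ]
R3 <- R3 - (12)*R1:  [  0  10  -1  |   3   0   1 ]
R2 <- (1/-5)*R2:  [    0     1   1/5  |   4/5  -1/5     0 ]
R1 <- R1 - (-3/2)*R2:  [     1      0   -1/5  |  19/20  -3/10      0 ]
R3 <- R3 - (10)*R2:  [  0   0  -3  |  -5   2   1 ]
R3 <- (1/-3)*R3:  [    0     0     1  |   5/3  -2/3  -1/3 ]
R1 <- R1 - (-1/5)*R3:  [      1       0       0  |   77/60  -13/30   -1/15 ]
R2 <- R2 - (1/5)*R3:  [     0      1      0  |   7/15  -1/15   1/15 ]
Right block of [I | A^{-1}] is the inverse:
[ 77/60  -13/30  -1/15 ]
[  7/15   -1/15   1/15 ]
[   5/3    -2/3   -1/3 ]

inverse = [77/60 -13/30 -1/15; 7/15 -1/15 1/15; 5/3 -2/3 -1/3]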